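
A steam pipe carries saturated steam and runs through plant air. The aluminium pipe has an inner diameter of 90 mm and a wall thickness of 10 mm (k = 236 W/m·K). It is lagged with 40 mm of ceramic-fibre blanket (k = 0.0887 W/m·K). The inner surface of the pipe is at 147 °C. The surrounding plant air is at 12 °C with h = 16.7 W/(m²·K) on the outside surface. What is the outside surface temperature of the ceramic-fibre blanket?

T ≈ 24.5 °C

Per-layer cylindrical resistances, series-summed:
R_aluminium pipe wall = ln(55/45)/(2π×236×1) = 1.353×10^-4 K/W
R_ceramic-fibre blanket = ln(95/55)/(2π×0.0887×1) = 0.9807 K/W
R_outer film = 1/(h_o·2πr_oL) = 1/(16.7×2π×0.095×1) = 0.1003 K/W
R_total = 1.081 K/W
Q = ΔT/R_total = 135/1.081
Q = 125 W/m
T_interface = T_inner − Q·ΣR(inner→interface) = 147 − 125×0.9808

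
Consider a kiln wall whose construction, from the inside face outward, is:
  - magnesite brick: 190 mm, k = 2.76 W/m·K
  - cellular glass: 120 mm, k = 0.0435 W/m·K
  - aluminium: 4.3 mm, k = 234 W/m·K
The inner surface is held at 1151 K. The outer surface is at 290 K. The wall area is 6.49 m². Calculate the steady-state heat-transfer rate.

Model the wall as resistances in series:
R_magnesite brick = L/(kA) = 0.19/(2.76×6.49) = 0.01061 K/W
R_cellular glass = L/(kA) = 0.12/(0.0435×6.49) = 0.4251 K/W
R_aluminium = L/(kA) = 0.0043/(234×6.49) = 2.831×10^-6 K/W
R_total = 0.4357 K/W
Q = ΔT / R_total = 861 / 0.4357

Q ≈ 1980 W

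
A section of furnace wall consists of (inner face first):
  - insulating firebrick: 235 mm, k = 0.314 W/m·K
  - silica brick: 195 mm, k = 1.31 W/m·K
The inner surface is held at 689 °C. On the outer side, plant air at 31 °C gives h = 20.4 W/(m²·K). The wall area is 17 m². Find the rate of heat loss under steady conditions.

Thermal resistances in series:
R_insulating firebrick = L/(kA) = 0.235/(0.314×17) = 0.04402 K/W
R_silica brick = L/(kA) = 0.195/(1.31×17) = 0.008756 K/W
R_outer film = 1/(h_o·A) = 1/(20.4×17) = 0.002884 K/W
R_total = 0.05566 K/W
Q = ΔT / R_total = 658 / 0.05566

Q ≈ 11800 W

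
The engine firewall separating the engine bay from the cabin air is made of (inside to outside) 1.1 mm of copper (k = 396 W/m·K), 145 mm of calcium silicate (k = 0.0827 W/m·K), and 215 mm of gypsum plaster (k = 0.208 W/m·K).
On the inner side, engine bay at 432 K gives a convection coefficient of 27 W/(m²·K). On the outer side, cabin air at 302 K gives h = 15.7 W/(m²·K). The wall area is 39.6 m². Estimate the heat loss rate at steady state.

Treating each layer as a thermal resistance in series:
R_inner film = 1/(h_i·A) = 1/(27×39.6) = 9.353×10^-4 K/W
R_copper = L/(kA) = 0.0011/(396×39.6) = 7.015×10^-8 K/W
R_calcium silicate = L/(kA) = 0.145/(0.0827×39.6) = 0.04428 K/W
R_gypsum plaster = L/(kA) = 0.215/(0.208×39.6) = 0.0261 K/W
R_outer film = 1/(h_o·A) = 1/(15.7×39.6) = 0.001608 K/W
R_total = 0.07292 K/W
Q = ΔT / R_total = 130 / 0.07292

Q ≈ 1780 W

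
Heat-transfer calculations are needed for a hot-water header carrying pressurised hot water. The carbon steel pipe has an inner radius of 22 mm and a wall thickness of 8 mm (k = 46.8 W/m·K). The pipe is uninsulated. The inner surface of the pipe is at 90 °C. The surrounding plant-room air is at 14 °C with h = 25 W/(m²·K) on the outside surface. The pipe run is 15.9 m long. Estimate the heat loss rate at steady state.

Q ≈ 5670 W

Cylindrical conduction, so R = ln(r₂/r₁)/(2πkL) per layer, in series:
R_carbon steel pipe wall = ln(30/22)/(2π×46.8×15.9) = 6.634×10^-5 K/W
R_outer film = 1/(h_o·2πr_oL) = 1/(25×2π×0.03×15.9) = 0.01335 K/W
R_total = 0.01341 K/W
Q = ΔT/R_total = 76/0.01341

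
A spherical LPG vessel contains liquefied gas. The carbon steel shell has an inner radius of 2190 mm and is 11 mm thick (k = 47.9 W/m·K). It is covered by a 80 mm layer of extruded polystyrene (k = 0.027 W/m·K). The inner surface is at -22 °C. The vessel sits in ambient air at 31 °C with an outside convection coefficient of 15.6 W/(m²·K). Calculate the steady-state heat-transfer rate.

Radial (spherical) resistances in series:
R_carbon steel shell = (1/2.19 − 1/2.201)/(4π×47.9) = 3.791×10^-6 K/W
R_extruded polystyrene = (1/2.201 − 1/2.281)/(4π×0.027) = 0.04696 K/W
R_outer film = 1/(h·4πr_o²) = 1/(15.6×4π×2.281²) = 9.804×10^-4 K/W
R_total = 0.04795 K/W
Q = ΔT/R_total = 53/0.04795

Q ≈ 1110 W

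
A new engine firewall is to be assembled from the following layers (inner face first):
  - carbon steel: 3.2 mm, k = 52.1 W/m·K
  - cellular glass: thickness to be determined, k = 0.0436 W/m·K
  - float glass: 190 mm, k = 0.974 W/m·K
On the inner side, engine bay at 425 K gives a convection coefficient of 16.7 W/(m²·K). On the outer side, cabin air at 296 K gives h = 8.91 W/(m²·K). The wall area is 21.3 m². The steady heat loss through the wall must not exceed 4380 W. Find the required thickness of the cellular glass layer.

L ≈ 11.3 mm

Thermal resistances in series:
R_inner film = 1/(h_i·A) = 1/(16.7×21.3) = 0.002811 K/W
R_carbon steel = L/(kA) = 0.0032/(52.1×21.3) = 2.884×10^-6 K/W
R_float glass = L/(kA) = 0.19/(0.974×21.3) = 0.009158 K/W
R_outer film = 1/(h_o·A) = 1/(8.91×21.3) = 0.005269 K/W
Sum of the known resistances R_other = 0.01724 K/W
Required total resistance R_tot = ΔT/Q_allow = 129/4380 = 0.02945 K/W
R_cellular glass = R_tot − R_other = 0.01221 K/W
L = R·k·A = 0.01221×0.0436×21.3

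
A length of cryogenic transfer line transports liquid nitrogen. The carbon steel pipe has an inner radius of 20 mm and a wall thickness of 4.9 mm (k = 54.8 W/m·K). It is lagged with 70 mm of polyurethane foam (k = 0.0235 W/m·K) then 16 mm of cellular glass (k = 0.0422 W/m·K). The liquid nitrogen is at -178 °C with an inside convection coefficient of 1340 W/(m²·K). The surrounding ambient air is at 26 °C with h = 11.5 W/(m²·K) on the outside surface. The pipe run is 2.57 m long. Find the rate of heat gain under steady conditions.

Q ≈ 53.6 W

Radial resistances (cylindrical: R_cond = ln(r_o/r_i)/(2πkL), R_conv = 1/(h·2πrL)):
R_inner film = 1/(h_i·2πr₁L) = 1/(1340×2π×0.02×2.57) = 0.002311 K/W
R_carbon steel pipe wall = ln(24.9/20)/(2π×54.8×2.57) = 2.476×10^-4 K/W
R_polyurethane foam = ln(94.9/24.9)/(2π×0.0235×2.57) = 3.526 K/W
R_cellular glass = ln(110.9/94.9)/(2π×0.0422×2.57) = 0.2286 K/W
R_outer film = 1/(h_o·2πr_oL) = 1/(11.5×2π×0.1109×2.57) = 0.04856 K/W
R_total = 3.806 K/W
Q = ΔT/R_total = 204/3.806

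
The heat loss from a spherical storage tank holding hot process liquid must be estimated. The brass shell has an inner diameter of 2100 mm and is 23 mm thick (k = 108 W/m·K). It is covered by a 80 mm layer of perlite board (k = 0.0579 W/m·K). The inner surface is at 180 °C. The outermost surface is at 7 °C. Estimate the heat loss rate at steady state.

Radial (spherical) resistances in series:
R_brass shell = (1/1.05 − 1/1.073)/(4π×108) = 1.504×10^-5 K/W
R_perlite board = (1/1.073 − 1/1.153)/(4π×0.0579) = 0.08887 K/W
R_total = 0.08889 K/W
Q = ΔT/R_total = 173/0.08889

Q ≈ 1950 W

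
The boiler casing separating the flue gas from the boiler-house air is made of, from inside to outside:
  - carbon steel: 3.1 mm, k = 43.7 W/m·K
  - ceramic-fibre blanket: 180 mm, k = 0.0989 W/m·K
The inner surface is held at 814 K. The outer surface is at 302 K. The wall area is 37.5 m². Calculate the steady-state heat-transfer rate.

Thermal resistances in series:
R_carbon steel = L/(kA) = 0.0031/(43.7×37.5) = 1.892×10^-6 K/W
R_ceramic-fibre blanket = L/(kA) = 0.18/(0.0989×37.5) = 0.04853 K/W
R_total = 0.04854 K/W
Q = ΔT / R_total = 512 / 0.04854

Q ≈ 10500 W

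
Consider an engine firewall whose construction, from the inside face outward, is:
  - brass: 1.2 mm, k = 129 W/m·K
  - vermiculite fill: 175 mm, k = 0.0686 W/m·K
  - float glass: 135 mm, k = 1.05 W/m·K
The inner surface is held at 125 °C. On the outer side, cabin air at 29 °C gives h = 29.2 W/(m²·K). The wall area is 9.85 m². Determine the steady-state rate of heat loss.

Q ≈ 348 W

Thermal resistances in series:
R_brass = L/(kA) = 0.0012/(129×9.85) = 9.444×10^-7 K/W
R_vermiculite fill = L/(kA) = 0.175/(0.0686×9.85) = 0.259 K/W
R_float glass = L/(kA) = 0.135/(1.05×9.85) = 0.01305 K/W
R_outer film = 1/(h_o·A) = 1/(29.2×9.85) = 0.003477 K/W
R_total = 0.2755 K/W
Q = ΔT / R_total = 96 / 0.2755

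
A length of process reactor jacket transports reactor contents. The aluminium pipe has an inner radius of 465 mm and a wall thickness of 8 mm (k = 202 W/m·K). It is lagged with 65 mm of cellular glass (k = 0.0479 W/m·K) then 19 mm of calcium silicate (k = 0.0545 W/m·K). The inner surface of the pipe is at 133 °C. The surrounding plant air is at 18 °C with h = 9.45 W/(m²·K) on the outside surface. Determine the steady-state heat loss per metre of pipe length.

q′ ≈ 206 W/m

For a radial system each layer contributes R = ln(r_out/r_in)/(2πkL); films add R = 1/(hA).
R_aluminium pipe wall = ln(473/465)/(2π×202×1) = 1.344×10^-5 K/W
R_cellular glass = ln(538/473)/(2π×0.0479×1) = 0.4278 K/W
R_calcium silicate = ln(557/538)/(2π×0.0545×1) = 0.1014 K/W
R_outer film = 1/(h_o·2πr_oL) = 1/(9.45×2π×0.557×1) = 0.03024 K/W
R_total = 0.5594 K/W
Q = ΔT/R_total = 115/0.5594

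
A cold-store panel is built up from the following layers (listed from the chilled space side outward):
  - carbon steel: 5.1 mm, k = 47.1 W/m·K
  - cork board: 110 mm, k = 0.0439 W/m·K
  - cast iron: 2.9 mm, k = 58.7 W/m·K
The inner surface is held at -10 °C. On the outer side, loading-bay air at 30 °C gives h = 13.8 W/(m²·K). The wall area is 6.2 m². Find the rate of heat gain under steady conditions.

Q ≈ 96.2 W

Model the wall as resistances in series:
R_carbon steel = L/(kA) = 0.0051/(47.1×6.2) = 1.746×10^-5 K/W
R_cork board = L/(kA) = 0.11/(0.0439×6.2) = 0.4041 K/W
R_cast iron = L/(kA) = 0.0029/(58.7×6.2) = 7.968×10^-6 K/W
R_outer film = 1/(h_o·A) = 1/(13.8×6.2) = 0.01169 K/W
R_total = 0.4159 K/W
Q = ΔT / R_total = 40 / 0.4159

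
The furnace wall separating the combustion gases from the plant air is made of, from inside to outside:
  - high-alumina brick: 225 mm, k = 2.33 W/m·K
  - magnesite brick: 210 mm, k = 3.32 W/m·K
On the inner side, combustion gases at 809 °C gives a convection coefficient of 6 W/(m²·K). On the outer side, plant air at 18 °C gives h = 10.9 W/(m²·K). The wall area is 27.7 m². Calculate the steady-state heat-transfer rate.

Q ≈ 52400 W

Series thermal resistances:
R_inner film = 1/(h_i·A) = 1/(6×27.7) = 0.006017 K/W
R_high-alumina brick = L/(kA) = 0.225/(2.33×27.7) = 0.003486 K/W
R_magnesite brick = L/(kA) = 0.21/(3.32×27.7) = 0.002284 K/W
R_outer film = 1/(h_o·A) = 1/(10.9×27.7) = 0.003312 K/W
R_total = 0.0151 K/W
Q = ΔT / R_total = 791 / 0.0151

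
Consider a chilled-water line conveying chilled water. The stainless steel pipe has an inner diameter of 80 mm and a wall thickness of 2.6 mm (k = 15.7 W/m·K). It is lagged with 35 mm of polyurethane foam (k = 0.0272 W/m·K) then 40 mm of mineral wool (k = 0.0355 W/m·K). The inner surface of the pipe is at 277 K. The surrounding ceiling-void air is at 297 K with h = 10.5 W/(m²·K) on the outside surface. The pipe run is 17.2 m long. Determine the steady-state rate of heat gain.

Q ≈ 62.5 W

Radial resistances (cylindrical: R_cond = ln(r_o/r_i)/(2πkL), R_conv = 1/(h·2πrL)):
R_stainless steel pipe wall = ln(42.6/40)/(2π×15.7×17.2) = 3.712×10^-5 K/W
R_polyurethane foam = ln(77.6/42.6)/(2π×0.0272×17.2) = 0.204 K/W
R_mineral wool = ln(117.6/77.6)/(2π×0.0355×17.2) = 0.1084 K/W
R_outer film = 1/(h_o·2πr_oL) = 1/(10.5×2π×0.1176×17.2) = 0.007494 K/W
R_total = 0.3199 K/W
Q = ΔT/R_total = 20/0.3199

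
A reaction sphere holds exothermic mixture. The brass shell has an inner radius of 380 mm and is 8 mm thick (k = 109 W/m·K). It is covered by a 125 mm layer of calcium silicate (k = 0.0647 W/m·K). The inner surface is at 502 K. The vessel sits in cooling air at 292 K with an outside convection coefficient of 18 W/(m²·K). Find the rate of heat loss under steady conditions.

Q ≈ 266 W

Radial (spherical) resistances in series:
R_brass shell = (1/0.38 − 1/0.388)/(4π×109) = 3.961×10^-5 K/W
R_calcium silicate = (1/0.388 − 1/0.513)/(4π×0.0647) = 0.7724 K/W
R_outer film = 1/(h·4πr_o²) = 1/(18×4π×0.513²) = 0.0168 K/W
R_total = 0.7892 K/W
Q = ΔT/R_total = 210/0.7892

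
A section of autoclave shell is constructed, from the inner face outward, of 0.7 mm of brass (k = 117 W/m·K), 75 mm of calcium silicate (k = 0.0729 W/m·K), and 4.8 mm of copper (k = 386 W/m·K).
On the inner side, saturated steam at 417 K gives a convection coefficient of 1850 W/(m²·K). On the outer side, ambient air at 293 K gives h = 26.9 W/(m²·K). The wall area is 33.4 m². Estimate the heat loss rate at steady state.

Q ≈ 3880 W

Using the resistance-network approach (series):
R_inner film = 1/(h_i·A) = 1/(1850×33.4) = 1.618×10^-5 K/W
R_brass = L/(kA) = 0.0007/(117×33.4) = 1.791×10^-7 K/W
R_calcium silicate = L/(kA) = 0.075/(0.0729×33.4) = 0.0308 K/W
R_copper = L/(kA) = 0.0048/(386×33.4) = 3.723×10^-7 K/W
R_outer film = 1/(h_o·A) = 1/(26.9×33.4) = 0.001113 K/W
R_total = 0.03193 K/W
Q = ΔT / R_total = 124 / 0.03193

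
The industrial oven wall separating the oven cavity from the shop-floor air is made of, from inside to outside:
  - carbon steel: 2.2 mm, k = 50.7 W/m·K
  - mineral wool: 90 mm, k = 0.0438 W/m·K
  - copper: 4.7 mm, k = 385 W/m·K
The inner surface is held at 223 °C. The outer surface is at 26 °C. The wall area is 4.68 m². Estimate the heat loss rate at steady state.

Series thermal resistances:
R_carbon steel = L/(kA) = 0.0022/(50.7×4.68) = 9.272×10^-6 K/W
R_mineral wool = L/(kA) = 0.09/(0.0438×4.68) = 0.4391 K/W
R_copper = L/(kA) = 0.0047/(385×4.68) = 2.609×10^-6 K/W
R_total = 0.4391 K/W
Q = ΔT / R_total = 197 / 0.4391

Q ≈ 449 W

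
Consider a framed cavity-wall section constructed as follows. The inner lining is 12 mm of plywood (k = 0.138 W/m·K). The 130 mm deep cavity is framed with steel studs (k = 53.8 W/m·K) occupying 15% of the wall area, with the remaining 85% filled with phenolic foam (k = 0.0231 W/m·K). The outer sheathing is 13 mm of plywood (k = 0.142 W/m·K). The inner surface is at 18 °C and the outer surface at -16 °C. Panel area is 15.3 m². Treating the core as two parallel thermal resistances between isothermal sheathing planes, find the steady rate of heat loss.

Q ≈ 2670 W

Sheathing layers in series; stud and cavity paths in parallel between them.
R_inner = 0.012/(0.138×15.3) = 0.005683 K/W
R_stud  = 0.13/(53.8×0.15×15.3) = 0.001053 K/W
R_cav   = 0.13/(0.0231×0.85×15.3) = 0.4327 K/W
1/R_core = 1/R_stud + 1/R_cav → R_core = 0.00105 K/W
R_outer = 0.013/(0.142×15.3) = 0.005984 K/W
R_total = 0.01272 K/W
Q = ΔT/R_total = 34/0.01272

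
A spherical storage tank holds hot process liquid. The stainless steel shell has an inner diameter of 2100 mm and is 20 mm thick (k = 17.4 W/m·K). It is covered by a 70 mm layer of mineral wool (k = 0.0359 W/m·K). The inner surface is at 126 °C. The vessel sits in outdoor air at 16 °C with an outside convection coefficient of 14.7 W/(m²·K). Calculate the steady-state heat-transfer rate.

Q ≈ 837 W

Radial (spherical) resistances in series:
R_stainless steel shell = (1/1.05 − 1/1.07)/(4π×17.4) = 8.141×10^-5 K/W
R_mineral wool = (1/1.07 − 1/1.14)/(4π×0.0359) = 0.1272 K/W
R_outer film = 1/(h·4πr_o²) = 1/(14.7×4π×1.14²) = 0.004165 K/W
R_total = 0.1315 K/W
Q = ΔT/R_total = 110/0.1315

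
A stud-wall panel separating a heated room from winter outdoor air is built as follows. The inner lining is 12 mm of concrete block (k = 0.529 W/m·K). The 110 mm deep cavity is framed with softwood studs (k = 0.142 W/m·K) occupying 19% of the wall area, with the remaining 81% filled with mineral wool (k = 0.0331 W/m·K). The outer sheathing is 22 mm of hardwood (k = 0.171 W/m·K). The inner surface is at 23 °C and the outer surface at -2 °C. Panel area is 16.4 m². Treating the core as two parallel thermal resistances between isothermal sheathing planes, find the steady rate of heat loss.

Q ≈ 187 W

Sheathing layers in series; stud and cavity paths in parallel between them.
R_inner = 0.012/(0.529×16.4) = 0.001383 K/W
R_stud  = 0.11/(0.142×0.19×16.4) = 0.2486 K/W
R_cav   = 0.11/(0.0331×0.81×16.4) = 0.2502 K/W
1/R_core = 1/R_stud + 1/R_cav → R_core = 0.1247 K/W
R_outer = 0.022/(0.171×16.4) = 0.007845 K/W
R_total = 0.1339 K/W
Q = ΔT/R_total = 25/0.1339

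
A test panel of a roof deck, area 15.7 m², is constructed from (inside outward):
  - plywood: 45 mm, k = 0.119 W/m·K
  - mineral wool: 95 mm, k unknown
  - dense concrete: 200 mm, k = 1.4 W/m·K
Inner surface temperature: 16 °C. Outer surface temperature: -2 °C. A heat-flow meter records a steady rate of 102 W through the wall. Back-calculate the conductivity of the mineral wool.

Treating each layer as a thermal resistance in series:
R_plywood = L/(kA) = 0.045/(0.119×15.7) = 0.02409 K/W
R_dense concrete = L/(kA) = 0.2/(1.4×15.7) = 0.009099 K/W
Sum of known resistances R_other = 0.03319 K/W
Total R = ΔT/Q = 18/102 = 0.1765 K/W
R_mineral wool = R_total − R_other = 0.1433 K/W
k = L/(R·A) = 0.095/(0.1433×15.7)

k ≈ 0.0422 W/(m·K)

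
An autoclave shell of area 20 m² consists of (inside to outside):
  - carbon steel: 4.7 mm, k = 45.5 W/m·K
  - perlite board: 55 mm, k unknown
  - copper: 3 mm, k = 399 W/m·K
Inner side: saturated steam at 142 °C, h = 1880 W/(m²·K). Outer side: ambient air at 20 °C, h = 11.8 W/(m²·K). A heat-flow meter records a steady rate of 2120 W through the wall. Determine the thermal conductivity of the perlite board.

k ≈ 0.0516 W/(m·K)

Model the wall as resistances in series:
R_inner film = 1/(h_i·A) = 1/(1880×20) = 2.66×10^-5 K/W
R_carbon steel = L/(kA) = 0.0047/(45.5×20) = 5.165×10^-6 K/W
R_copper = L/(kA) = 0.003/(399×20) = 3.759×10^-7 K/W
R_outer film = 1/(h_o·A) = 1/(11.8×20) = 0.004237 K/W
Sum of known resistances R_other = 0.004269 K/W
Total R = ΔT/Q = 122/2120 = 0.05755 K/W
R_perlite board = R_total − R_other = 0.05328 K/W
k = L/(R·A) = 0.055/(0.05328×20)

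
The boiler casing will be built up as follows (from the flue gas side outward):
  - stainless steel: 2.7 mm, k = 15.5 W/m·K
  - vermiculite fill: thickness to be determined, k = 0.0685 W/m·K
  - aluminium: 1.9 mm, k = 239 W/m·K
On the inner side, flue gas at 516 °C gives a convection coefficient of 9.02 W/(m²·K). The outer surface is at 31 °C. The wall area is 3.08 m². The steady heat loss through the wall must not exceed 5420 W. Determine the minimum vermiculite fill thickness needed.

L ≈ 11.3 mm

Treating each layer as a thermal resistance in series:
R_inner film = 1/(h_i·A) = 1/(9.02×3.08) = 0.036 K/W
R_stainless steel = L/(kA) = 0.0027/(15.5×3.08) = 5.656×10^-5 K/W
R_aluminium = L/(kA) = 0.0019/(239×3.08) = 2.581×10^-6 K/W
Sum of the known resistances R_other = 0.03605 K/W
Required total resistance R_tot = ΔT/Q_allow = 485/5420 = 0.08948 K/W
R_vermiculite fill = R_tot − R_other = 0.05343 K/W
L = R·k·A = 0.05343×0.0685×3.08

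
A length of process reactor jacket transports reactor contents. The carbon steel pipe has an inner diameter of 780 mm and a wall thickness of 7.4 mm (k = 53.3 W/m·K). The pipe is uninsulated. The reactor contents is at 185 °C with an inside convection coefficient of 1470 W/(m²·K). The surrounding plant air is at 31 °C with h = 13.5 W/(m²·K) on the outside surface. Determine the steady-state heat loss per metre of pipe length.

Cylindrical conduction, so R = ln(r₂/r₁)/(2πkL) per layer, in series:
R_inner film = 1/(h_i·2πr₁L) = 1/(1470×2π×0.39×1) = 2.776×10^-4 K/W
R_carbon steel pipe wall = ln(397.4/390)/(2π×53.3×1) = 5.613×10^-5 K/W
R_outer film = 1/(h_o·2πr_oL) = 1/(13.5×2π×0.3974×1) = 0.02967 K/W
R_total = 0.03 K/W
Q = ΔT/R_total = 154/0.03

q′ ≈ 5130 W/m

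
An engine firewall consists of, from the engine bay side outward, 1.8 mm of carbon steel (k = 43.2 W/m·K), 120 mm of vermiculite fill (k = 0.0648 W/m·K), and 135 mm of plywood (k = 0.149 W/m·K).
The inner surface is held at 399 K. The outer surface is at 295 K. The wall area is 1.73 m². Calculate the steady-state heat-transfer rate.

Series thermal resistances:
R_carbon steel = L/(kA) = 0.0018/(43.2×1.73) = 2.408×10^-5 K/W
R_vermiculite fill = L/(kA) = 0.12/(0.0648×1.73) = 1.07 K/W
R_plywood = L/(kA) = 0.135/(0.149×1.73) = 0.5237 K/W
R_total = 1.594 K/W
Q = ΔT / R_total = 104 / 1.594

Q ≈ 65.2 W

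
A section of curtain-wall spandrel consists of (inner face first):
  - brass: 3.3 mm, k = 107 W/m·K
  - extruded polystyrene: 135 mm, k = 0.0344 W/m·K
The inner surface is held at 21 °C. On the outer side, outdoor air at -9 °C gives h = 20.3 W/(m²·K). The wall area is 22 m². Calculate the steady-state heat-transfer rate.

Thermal resistances in series:
R_brass = L/(kA) = 0.0033/(107×22) = 1.402×10^-6 K/W
R_extruded polystyrene = L/(kA) = 0.135/(0.0344×22) = 0.1784 K/W
R_outer film = 1/(h_o·A) = 1/(20.3×22) = 0.002239 K/W
R_total = 0.1806 K/W
Q = ΔT / R_total = 30 / 0.1806

Q ≈ 166 W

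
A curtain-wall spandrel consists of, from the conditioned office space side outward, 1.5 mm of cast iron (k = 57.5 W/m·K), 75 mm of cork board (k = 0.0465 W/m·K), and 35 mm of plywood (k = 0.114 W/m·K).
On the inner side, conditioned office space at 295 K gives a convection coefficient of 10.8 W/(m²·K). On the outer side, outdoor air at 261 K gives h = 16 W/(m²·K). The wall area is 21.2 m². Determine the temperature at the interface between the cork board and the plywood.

Using the resistance-network approach (series):
R_inner film = 1/(h_i·A) = 1/(10.8×21.2) = 0.004368 K/W
R_cast iron = L/(kA) = 0.0015/(57.5×21.2) = 1.231×10^-6 K/W
R_cork board = L/(kA) = 0.075/(0.0465×21.2) = 0.07608 K/W
R_plywood = L/(kA) = 0.035/(0.114×21.2) = 0.01448 K/W
R_outer film = 1/(h_o·A) = 1/(16×21.2) = 0.002948 K/W
R_total = 0.09788 K/W;  Q = ΔT/R_total = 34/0.09788 = 347.4 W
T_interface = T_inner − Q·ΣR(inner→interface) = 295 − 347×0.08045

T ≈ 267 K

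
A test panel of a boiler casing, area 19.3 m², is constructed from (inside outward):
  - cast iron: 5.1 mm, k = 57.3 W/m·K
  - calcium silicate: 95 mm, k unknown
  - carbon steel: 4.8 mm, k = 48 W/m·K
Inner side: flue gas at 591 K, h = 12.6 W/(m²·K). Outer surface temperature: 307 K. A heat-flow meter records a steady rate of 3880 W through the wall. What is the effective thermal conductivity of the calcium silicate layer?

k ≈ 0.0713 W/(m·K)

Treating each layer as a thermal resistance in series:
R_inner film = 1/(h_i·A) = 1/(12.6×19.3) = 0.004112 K/W
R_cast iron = L/(kA) = 0.0051/(57.3×19.3) = 4.612×10^-6 K/W
R_carbon steel = L/(kA) = 0.0048/(48×19.3) = 5.181×10^-6 K/W
Sum of known resistances R_other = 0.004122 K/W
Total R = ΔT/Q = 284/3880 = 0.0732 K/W
R_calcium silicate = R_total − R_other = 0.06907 K/W
k = L/(R·A) = 0.095/(0.06907×19.3)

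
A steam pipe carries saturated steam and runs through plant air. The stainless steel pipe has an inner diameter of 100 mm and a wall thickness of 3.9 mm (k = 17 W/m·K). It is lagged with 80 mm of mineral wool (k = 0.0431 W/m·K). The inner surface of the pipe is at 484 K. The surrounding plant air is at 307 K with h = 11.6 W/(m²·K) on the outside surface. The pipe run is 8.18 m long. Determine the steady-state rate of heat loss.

Q ≈ 418 W

For a radial system each layer contributes R = ln(r_out/r_in)/(2πkL); films add R = 1/(hA).
R_stainless steel pipe wall = ln(53.9/50)/(2π×17×8.18) = 8.596×10^-5 K/W
R_mineral wool = ln(133.9/53.9)/(2π×0.0431×8.18) = 0.4108 K/W
R_outer film = 1/(h_o·2πr_oL) = 1/(11.6×2π×0.1339×8.18) = 0.01253 K/W
R_total = 0.4234 K/W
Q = ΔT/R_total = 177/0.4234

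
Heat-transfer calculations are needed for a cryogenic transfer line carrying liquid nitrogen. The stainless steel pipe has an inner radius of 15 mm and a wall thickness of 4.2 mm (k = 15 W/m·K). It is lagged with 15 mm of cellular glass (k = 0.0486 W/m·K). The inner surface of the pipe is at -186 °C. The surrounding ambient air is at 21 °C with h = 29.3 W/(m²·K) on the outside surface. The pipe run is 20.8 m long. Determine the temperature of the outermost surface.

T ≈ 4.98 °C

Per-layer cylindrical resistances, series-summed:
R_stainless steel pipe wall = ln(19.2/15)/(2π×15×20.8) = 1.259×10^-4 K/W
R_cellular glass = ln(34.2/19.2)/(2π×0.0486×20.8) = 0.09089 K/W
R_outer film = 1/(h_o·2πr_oL) = 1/(29.3×2π×0.0342×20.8) = 0.007636 K/W
R_total = 0.09866 K/W
Q = ΔT/R_total = 207/0.09866
Q = 2100 W
T_interface = T_inner + Q·ΣR(inner→interface) = -186 + 2100×0.09102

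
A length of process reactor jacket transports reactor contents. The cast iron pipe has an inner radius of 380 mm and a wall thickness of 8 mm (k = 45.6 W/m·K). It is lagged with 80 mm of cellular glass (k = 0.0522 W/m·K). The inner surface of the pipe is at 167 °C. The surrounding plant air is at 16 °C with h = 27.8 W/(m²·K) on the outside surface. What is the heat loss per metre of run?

Per-layer cylindrical resistances, series-summed:
R_cast iron pipe wall = ln(388/380)/(2π×45.6×1) = 7.272×10^-5 K/W
R_cellular glass = ln(468/388)/(2π×0.0522×1) = 0.5716 K/W
R_outer film = 1/(h_o·2πr_oL) = 1/(27.8×2π×0.468×1) = 0.01223 K/W
R_total = 0.5839 K/W
Q = ΔT/R_total = 151/0.5839

q′ ≈ 259 W/m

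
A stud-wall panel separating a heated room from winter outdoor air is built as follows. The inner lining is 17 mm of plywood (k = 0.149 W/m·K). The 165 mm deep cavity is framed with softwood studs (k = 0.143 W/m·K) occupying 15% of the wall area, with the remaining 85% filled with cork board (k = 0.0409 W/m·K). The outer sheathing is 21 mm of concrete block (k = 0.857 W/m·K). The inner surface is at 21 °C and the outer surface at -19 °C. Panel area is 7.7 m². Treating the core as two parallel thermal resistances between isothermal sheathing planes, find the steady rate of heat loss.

Q ≈ 100 W

Sheathing layers in series; stud and cavity paths in parallel between them.
R_inner = 0.017/(0.149×7.7) = 0.01482 K/W
R_stud  = 0.165/(0.143×0.15×7.7) = 0.999 K/W
R_cav   = 0.165/(0.0409×0.85×7.7) = 0.6164 K/W
1/R_core = 1/R_stud + 1/R_cav → R_core = 0.3812 K/W
R_outer = 0.021/(0.857×7.7) = 0.003182 K/W
R_total = 0.3992 K/W
Q = ΔT/R_total = 40/0.3992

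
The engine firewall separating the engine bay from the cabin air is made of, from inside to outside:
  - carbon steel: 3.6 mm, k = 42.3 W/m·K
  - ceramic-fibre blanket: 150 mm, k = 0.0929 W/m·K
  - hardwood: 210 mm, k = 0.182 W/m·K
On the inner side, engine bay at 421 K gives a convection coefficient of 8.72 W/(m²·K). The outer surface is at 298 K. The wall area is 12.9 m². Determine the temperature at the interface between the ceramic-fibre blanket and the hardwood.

T ≈ 347 K

Model the wall as resistances in series:
R_inner film = 1/(h_i·A) = 1/(8.72×12.9) = 0.00889 K/W
R_carbon steel = L/(kA) = 0.0036/(42.3×12.9) = 6.597×10^-6 K/W
R_ceramic-fibre blanket = L/(kA) = 0.15/(0.0929×12.9) = 0.1252 K/W
R_hardwood = L/(kA) = 0.21/(0.182×12.9) = 0.08945 K/W
R_total = 0.2235 K/W;  Q = ΔT/R_total = 123/0.2235 = 550.3 W
T_interface = T_inner − Q·ΣR(inner→interface) = 421 − 550×0.1341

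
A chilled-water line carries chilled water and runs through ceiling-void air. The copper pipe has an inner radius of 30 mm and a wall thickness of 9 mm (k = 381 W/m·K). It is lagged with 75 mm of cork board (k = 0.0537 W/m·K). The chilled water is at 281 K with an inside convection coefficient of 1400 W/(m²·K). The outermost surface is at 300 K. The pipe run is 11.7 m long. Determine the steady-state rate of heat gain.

Q ≈ 69.8 W

Radial resistances (cylindrical: R_cond = ln(r_o/r_i)/(2πkL), R_conv = 1/(h·2πrL)):
R_inner film = 1/(h_i·2πr₁L) = 1/(1400×2π×0.03×11.7) = 3.239×10^-4 K/W
R_copper pipe wall = ln(39/30)/(2π×381×11.7) = 9.367×10^-6 K/W
R_cork board = ln(114/39)/(2π×0.0537×11.7) = 0.2717 K/W
R_total = 0.272 K/W
Q = ΔT/R_total = 19/0.272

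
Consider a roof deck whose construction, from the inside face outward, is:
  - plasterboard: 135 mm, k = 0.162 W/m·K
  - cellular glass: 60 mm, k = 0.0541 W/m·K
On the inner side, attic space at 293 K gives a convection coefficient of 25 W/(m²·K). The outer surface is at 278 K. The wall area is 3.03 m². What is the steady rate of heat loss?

Q ≈ 22.9 W

Thermal resistances in series:
R_inner film = 1/(h_i·A) = 1/(25×3.03) = 0.0132 K/W
R_plasterboard = L/(kA) = 0.135/(0.162×3.03) = 0.275 K/W
R_cellular glass = L/(kA) = 0.06/(0.0541×3.03) = 0.366 K/W
R_total = 0.6543 K/W
Q = ΔT / R_total = 15 / 0.6543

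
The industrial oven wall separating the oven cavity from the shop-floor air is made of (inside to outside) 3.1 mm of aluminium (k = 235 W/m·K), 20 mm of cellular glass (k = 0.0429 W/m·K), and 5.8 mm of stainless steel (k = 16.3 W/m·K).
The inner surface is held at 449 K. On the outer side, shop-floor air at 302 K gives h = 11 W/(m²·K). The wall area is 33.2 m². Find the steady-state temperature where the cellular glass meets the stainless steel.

T ≈ 326 K

Thermal resistances in series:
R_aluminium = L/(kA) = 0.0031/(235×33.2) = 3.973×10^-7 K/W
R_cellular glass = L/(kA) = 0.02/(0.0429×33.2) = 0.01404 K/W
R_stainless steel = L/(kA) = 0.0058/(16.3×33.2) = 1.072×10^-5 K/W
R_outer film = 1/(h_o·A) = 1/(11×33.2) = 0.002738 K/W
R_total = 0.01679 K/W;  Q = ΔT/R_total = 147/0.01679 = 8754 W
T_interface = T_inner − Q·ΣR(inner→interface) = 449 − 8750×0.01404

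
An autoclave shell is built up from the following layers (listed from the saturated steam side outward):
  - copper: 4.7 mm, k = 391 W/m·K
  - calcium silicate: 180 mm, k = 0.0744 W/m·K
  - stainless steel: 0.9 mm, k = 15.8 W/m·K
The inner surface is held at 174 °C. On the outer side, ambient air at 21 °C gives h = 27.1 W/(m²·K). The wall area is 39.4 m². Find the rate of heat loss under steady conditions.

Q ≈ 2450 W

Treating each layer as a thermal resistance in series:
R_copper = L/(kA) = 0.0047/(391×39.4) = 3.051×10^-7 K/W
R_calcium silicate = L/(kA) = 0.18/(0.0744×39.4) = 0.0614 K/W
R_stainless steel = L/(kA) = 0.0009/(15.8×39.4) = 1.446×10^-6 K/W
R_outer film = 1/(h_o·A) = 1/(27.1×39.4) = 9.366×10^-4 K/W
R_total = 0.06234 K/W
Q = ΔT / R_total = 153 / 0.06234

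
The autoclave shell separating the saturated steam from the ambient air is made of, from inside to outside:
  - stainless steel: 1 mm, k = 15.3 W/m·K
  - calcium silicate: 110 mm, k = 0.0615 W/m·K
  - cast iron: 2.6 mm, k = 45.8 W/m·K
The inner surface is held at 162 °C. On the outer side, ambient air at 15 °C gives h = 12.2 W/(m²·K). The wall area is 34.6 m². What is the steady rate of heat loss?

Q ≈ 2720 W

Model the wall as resistances in series:
R_stainless steel = L/(kA) = 0.001/(15.3×34.6) = 1.889×10^-6 K/W
R_calcium silicate = L/(kA) = 0.11/(0.0615×34.6) = 0.05169 K/W
R_cast iron = L/(kA) = 0.0026/(45.8×34.6) = 1.641×10^-6 K/W
R_outer film = 1/(h_o·A) = 1/(12.2×34.6) = 0.002369 K/W
R_total = 0.05407 K/W
Q = ΔT / R_total = 147 / 0.05407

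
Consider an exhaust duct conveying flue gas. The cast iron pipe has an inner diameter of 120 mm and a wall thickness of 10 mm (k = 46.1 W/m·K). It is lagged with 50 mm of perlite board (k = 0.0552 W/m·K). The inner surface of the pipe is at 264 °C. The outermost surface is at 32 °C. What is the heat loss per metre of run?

Radial resistances (cylindrical: R_cond = ln(r_o/r_i)/(2πkL), R_conv = 1/(h·2πrL)):
R_cast iron pipe wall = ln(70/60)/(2π×46.1×1) = 5.322×10^-4 K/W
R_perlite board = ln(120/70)/(2π×0.0552×1) = 1.554 K/W
R_total = 1.555 K/W
Q = ΔT/R_total = 232/1.555

q′ ≈ 149 W/m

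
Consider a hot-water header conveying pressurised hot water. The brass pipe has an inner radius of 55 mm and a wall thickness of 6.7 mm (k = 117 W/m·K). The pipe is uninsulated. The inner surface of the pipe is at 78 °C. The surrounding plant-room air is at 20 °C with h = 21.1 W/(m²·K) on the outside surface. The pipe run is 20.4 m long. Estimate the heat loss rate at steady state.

Cylindrical conduction, so R = ln(r₂/r₁)/(2πkL) per layer, in series:
R_brass pipe wall = ln(61.7/55)/(2π×117×20.4) = 7.665×10^-6 K/W
R_outer film = 1/(h_o·2πr_oL) = 1/(21.1×2π×0.0617×20.4) = 0.005993 K/W
R_total = 0.006 K/W
Q = ΔT/R_total = 58/0.006

Q ≈ 9670 W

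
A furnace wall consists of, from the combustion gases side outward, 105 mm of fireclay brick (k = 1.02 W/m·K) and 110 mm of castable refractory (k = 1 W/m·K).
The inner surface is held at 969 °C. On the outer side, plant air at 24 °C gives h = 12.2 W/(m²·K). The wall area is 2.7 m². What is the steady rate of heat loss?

Q ≈ 8650 W

Thermal resistances in series:
R_fireclay brick = L/(kA) = 0.105/(1.02×2.7) = 0.03813 K/W
R_castable refractory = L/(kA) = 0.11/(1×2.7) = 0.04074 K/W
R_outer film = 1/(h_o·A) = 1/(12.2×2.7) = 0.03036 K/W
R_total = 0.1092 K/W
Q = ΔT / R_total = 945 / 0.1092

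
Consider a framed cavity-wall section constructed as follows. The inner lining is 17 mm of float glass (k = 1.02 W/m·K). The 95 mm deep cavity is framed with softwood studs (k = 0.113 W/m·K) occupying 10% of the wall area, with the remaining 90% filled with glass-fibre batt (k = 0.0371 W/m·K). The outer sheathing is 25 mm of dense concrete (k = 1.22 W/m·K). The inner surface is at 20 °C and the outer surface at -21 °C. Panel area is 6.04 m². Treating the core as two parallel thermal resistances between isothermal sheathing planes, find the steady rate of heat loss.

Q ≈ 114 W

Sheathing layers in series; stud and cavity paths in parallel between them.
R_inner = 0.017/(1.02×6.04) = 0.002759 K/W
R_stud  = 0.095/(0.113×0.1×6.04) = 1.392 K/W
R_cav   = 0.095/(0.0371×0.9×6.04) = 0.4711 K/W
1/R_core = 1/R_stud + 1/R_cav → R_core = 0.3519 K/W
R_outer = 0.025/(1.22×6.04) = 0.003393 K/W
R_total = 0.3581 K/W
Q = ΔT/R_total = 41/0.3581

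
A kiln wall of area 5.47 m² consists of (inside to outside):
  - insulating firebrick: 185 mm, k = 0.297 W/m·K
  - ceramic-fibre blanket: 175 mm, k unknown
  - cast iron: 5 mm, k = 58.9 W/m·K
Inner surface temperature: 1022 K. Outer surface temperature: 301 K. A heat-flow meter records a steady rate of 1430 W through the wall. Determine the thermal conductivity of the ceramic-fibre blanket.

Thermal resistances in series:
R_insulating firebrick = L/(kA) = 0.185/(0.297×5.47) = 0.1139 K/W
R_cast iron = L/(kA) = 0.005/(58.9×5.47) = 1.552×10^-5 K/W
Sum of known resistances R_other = 0.1139 K/W
Total R = ΔT/Q = 721/1430 = 0.5042 K/W
R_ceramic-fibre blanket = R_total − R_other = 0.3903 K/W
k = L/(R·A) = 0.175/(0.3903×5.47)

k ≈ 0.082 W/(m·K)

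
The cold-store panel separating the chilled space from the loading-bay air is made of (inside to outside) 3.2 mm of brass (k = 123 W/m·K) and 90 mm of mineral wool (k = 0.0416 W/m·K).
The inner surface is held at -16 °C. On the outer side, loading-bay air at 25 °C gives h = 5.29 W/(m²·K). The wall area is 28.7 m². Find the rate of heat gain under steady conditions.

Using the resistance-network approach (series):
R_brass = L/(kA) = 0.0032/(123×28.7) = 9.065×10^-7 K/W
R_mineral wool = L/(kA) = 0.09/(0.0416×28.7) = 0.07538 K/W
R_outer film = 1/(h_o·A) = 1/(5.29×28.7) = 0.006587 K/W
R_total = 0.08197 K/W
Q = ΔT / R_total = 41 / 0.08197

Q ≈ 500 W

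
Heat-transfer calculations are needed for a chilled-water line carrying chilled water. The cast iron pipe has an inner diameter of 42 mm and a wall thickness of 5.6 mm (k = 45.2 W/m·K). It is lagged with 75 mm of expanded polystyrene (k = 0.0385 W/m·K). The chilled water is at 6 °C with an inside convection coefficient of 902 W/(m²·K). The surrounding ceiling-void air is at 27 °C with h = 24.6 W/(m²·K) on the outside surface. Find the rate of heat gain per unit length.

Cylindrical conduction, so R = ln(r₂/r₁)/(2πkL) per layer, in series:
R_inner film = 1/(h_i·2πr₁L) = 1/(902×2π×0.021×1) = 0.008402 K/W
R_cast iron pipe wall = ln(26.6/21)/(2π×45.2×1) = 8.324×10^-4 K/W
R_expanded polystyrene = ln(101.6/26.6)/(2π×0.0385×1) = 5.54 K/W
R_outer film = 1/(h_o·2πr_oL) = 1/(24.6×2π×0.1016×1) = 0.06368 K/W
R_total = 5.613 K/W
Q = ΔT/R_total = 21/5.613

q′ ≈ 3.74 W/m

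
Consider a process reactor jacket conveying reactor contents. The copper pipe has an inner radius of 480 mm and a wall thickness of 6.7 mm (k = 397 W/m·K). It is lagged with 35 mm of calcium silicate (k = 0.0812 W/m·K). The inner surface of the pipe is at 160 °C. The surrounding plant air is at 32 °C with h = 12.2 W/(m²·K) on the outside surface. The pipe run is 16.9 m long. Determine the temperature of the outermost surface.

Cylindrical conduction, so R = ln(r₂/r₁)/(2πkL) per layer, in series:
R_copper pipe wall = ln(486.7/480)/(2π×397×16.9) = 3.288×10^-7 K/W
R_calcium silicate = ln(521.7/486.7)/(2π×0.0812×16.9) = 0.008054 K/W
R_outer film = 1/(h_o·2πr_oL) = 1/(12.2×2π×0.5217×16.9) = 0.00148 K/W
R_total = 0.009534 K/W
Q = ΔT/R_total = 128/0.009534
Q = 13400 W
T_interface = T_inner − Q·ΣR(inner→interface) = 160 − 13400×0.008054

T ≈ 51.9 °C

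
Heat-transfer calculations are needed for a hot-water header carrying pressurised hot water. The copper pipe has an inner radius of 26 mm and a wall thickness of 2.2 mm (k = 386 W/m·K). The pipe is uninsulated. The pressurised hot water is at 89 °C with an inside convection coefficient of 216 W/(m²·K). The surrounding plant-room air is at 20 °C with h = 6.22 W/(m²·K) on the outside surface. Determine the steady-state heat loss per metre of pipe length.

q′ ≈ 73.7 W/m

For a radial system each layer contributes R = ln(r_out/r_in)/(2πkL); films add R = 1/(hA).
R_inner film = 1/(h_i·2πr₁L) = 1/(216×2π×0.026×1) = 0.02834 K/W
R_copper pipe wall = ln(28.2/26)/(2π×386×1) = 3.349×10^-5 K/W
R_outer film = 1/(h_o·2πr_oL) = 1/(6.22×2π×0.0282×1) = 0.9074 K/W
R_total = 0.9357 K/W
Q = ΔT/R_total = 69/0.9357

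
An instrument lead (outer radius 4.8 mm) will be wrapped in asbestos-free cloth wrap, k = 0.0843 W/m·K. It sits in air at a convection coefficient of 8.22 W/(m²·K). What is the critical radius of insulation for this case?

For a cylinder r_cr = k/h = 0.0843/8.22
r_cr = 10.3 mm; since the bare radius (4.8 mm) is below r_cr, adding a thin layer of insulation will *increase* heat loss.

r_cr ≈ 10.3 mm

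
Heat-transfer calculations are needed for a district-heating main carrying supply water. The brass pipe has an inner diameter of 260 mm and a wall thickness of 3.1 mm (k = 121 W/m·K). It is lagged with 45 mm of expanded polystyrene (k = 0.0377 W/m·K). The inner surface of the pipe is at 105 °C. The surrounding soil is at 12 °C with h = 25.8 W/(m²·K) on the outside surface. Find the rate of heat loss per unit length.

q′ ≈ 73.6 W/m

For a radial system each layer contributes R = ln(r_out/r_in)/(2πkL); films add R = 1/(hA).
R_brass pipe wall = ln(133.1/130)/(2π×121×1) = 3.1×10^-5 K/W
R_expanded polystyrene = ln(178.1/133.1)/(2π×0.0377×1) = 1.23 K/W
R_outer film = 1/(h_o·2πr_oL) = 1/(25.8×2π×0.1781×1) = 0.03464 K/W
R_total = 1.264 K/W
Q = ΔT/R_total = 93/1.264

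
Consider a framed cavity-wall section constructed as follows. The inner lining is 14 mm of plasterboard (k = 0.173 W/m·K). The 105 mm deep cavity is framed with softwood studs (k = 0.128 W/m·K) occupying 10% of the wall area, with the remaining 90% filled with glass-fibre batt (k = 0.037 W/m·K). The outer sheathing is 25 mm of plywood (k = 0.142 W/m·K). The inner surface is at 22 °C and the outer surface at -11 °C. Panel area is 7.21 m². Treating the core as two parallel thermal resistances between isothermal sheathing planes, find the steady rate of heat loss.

Sheathing layers in series; stud and cavity paths in parallel between them.
R_inner = 0.014/(0.173×7.21) = 0.01122 K/W
R_stud  = 0.105/(0.128×0.1×7.21) = 1.138 K/W
R_cav   = 0.105/(0.037×0.9×7.21) = 0.4373 K/W
1/R_core = 1/R_stud + 1/R_cav → R_core = 0.3159 K/W
R_outer = 0.025/(0.142×7.21) = 0.02442 K/W
R_total = 0.3515 K/W
Q = ΔT/R_total = 33/0.3515

Q ≈ 93.9 W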